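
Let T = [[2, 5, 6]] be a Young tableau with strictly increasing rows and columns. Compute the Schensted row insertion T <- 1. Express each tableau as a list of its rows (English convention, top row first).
In row 1, 1 replaces 2 (the leftmost entry greater than 1); 2 is bumped to row 2. 2 starts a new row 2. The new tableau is [[1, 5, 6], [2]].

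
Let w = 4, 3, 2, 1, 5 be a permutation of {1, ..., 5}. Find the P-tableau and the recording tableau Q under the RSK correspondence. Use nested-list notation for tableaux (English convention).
Insert each entry of the permutation into P by Schensted row insertion, recording in Q the position of each new cell.

Insert 4: appended to row 1. P = [[4]].
Insert 3: 3 bumps 4 from row 1; 4 starts row 2. P = [[3], [4]].
Insert 2: 2 bumps 3 from row 1; 3 bumps 4 from row 2; 4 starts row 3. P = [[2], [3], [4]].
Insert 1: 1 bumps 2 from row 1; 2 bumps 3 from row 2; 3 bumps 4 from row 3; 4 starts row 4. P = [[1], [2], [3], [4]].
Insert 5: appended to row 1. P = [[1, 5], [2], [3], [4]].

So P = [[1, 5], [2], [3], [4]], Q = [[1, 5], [2], [3], [4]].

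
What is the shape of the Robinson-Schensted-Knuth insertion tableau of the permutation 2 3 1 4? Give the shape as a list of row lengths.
[3, 1]

RSK row insertion gives P = [[1, 3, 4], [2]], which has shape [3, 1].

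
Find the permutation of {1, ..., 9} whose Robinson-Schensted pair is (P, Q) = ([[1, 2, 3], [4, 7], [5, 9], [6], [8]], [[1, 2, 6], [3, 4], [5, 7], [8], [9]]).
Reverse the RSK construction: for i from n down to 1, find the cell of Q containing i, remove the entry at that cell from P, and reverse-bump it up through P; the value ejected from row 1 is w(i).

Step i=9: Q has 9 at row 5, column 1; remove 8 from row 5 of P and reverse-bump: 8 enters row 4 and ejects 6; 6 enters row 3 and ejects 5; 5 enters row 2 and ejects 4; 4 enters row 1 and ejects 3. So w(9) = 3. P is now [[1, 2, 4], [5, 7], [6, 9], [8]].
Step i=8: Q has 8 at row 4, column 1; remove 8 from row 4 of P and reverse-bump: 8 enters row 3 and ejects 6; 6 enters row 2 and ejects 5; 5 enters row 1 and ejects 4. So w(8) = 4. P is now [[1, 2, 5], [6, 7], [8, 9]].
Step i=7: Q has 7 at row 3, column 2; remove 9 from row 3 of P and reverse-bump: 9 enters row 2 and ejects 7; 7 enters row 1 and ejects 5. So w(7) = 5. P is now [[1, 2, 7], [6, 9], [8]].
Step i=6: Q has 6 at row 1, column 3; remove that cell from P, ejecting 7. So w(6) = 7. P is now [[1, 2], [6, 9], [8]].
Step i=5: Q has 5 at row 3, column 1; remove 8 from row 3 of P and reverse-bump: 8 enters row 2 and ejects 6; 6 enters row 1 and ejects 2. So w(5) = 2. P is now [[1, 6], [8, 9]].
Step i=4: Q has 4 at row 2, column 2; remove 9 from row 2 of P and reverse-bump: 9 enters row 1 and ejects 6. So w(4) = 6. P is now [[1, 9], [8]].
Step i=3: Q has 3 at row 2, column 1; remove 8 from row 2 of P and reverse-bump: 8 enters row 1 and ejects 1. So w(3) = 1. P is now [[8, 9]].
Step i=2: Q has 2 at row 1, column 2; remove that cell from P, ejecting 9. So w(2) = 9. P is now [[8]].
Step i=1: Q has 1 at row 1, column 1; remove that cell from P, ejecting 8. So w(1) = 8. P is now [].

So w = 8 9 1 6 2 7 5 4 3.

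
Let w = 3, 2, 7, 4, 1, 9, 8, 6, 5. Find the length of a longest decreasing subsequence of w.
4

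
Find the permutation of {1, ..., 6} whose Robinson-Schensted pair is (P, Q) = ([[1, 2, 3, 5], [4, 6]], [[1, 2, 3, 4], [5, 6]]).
1 2 4 6 3 5

Reverse the RSK construction: for i from n down to 1, find the cell of Q containing i, remove the entry at that cell from P, and reverse-bump it up through P; the value ejected from row 1 is w(i).

Step i=6: Q has 6 at row 2, column 2; remove 6 from row 2 of P and reverse-bump: 6 enters row 1 and ejects 5. So w(6) = 5. P is now [[1, 2, 3, 6], [4]].
Step i=5: Q has 5 at row 2, column 1; remove 4 from row 2 of P and reverse-bump: 4 enters row 1 and ejects 3. So w(5) = 3. P is now [[1, 2, 4, 6]].
Step i=4: Q has 4 at row 1, column 4; remove that cell from P, ejecting 6. So w(4) = 6. P is now [[1, 2, 4]].
Step i=3: Q has 3 at row 1, column 3; remove that cell from P, ejecting 4. So w(3) = 4. P is now [[1, 2]].
Step i=2: Q has 2 at row 1, column 2; remove that cell from P, ejecting 2. So w(2) = 2. P is now [[1]].
Step i=1: Q has 1 at row 1, column 1; remove that cell from P, ejecting 1. So w(1) = 1. P is now [].

So w = 1 2 4 6 3 5.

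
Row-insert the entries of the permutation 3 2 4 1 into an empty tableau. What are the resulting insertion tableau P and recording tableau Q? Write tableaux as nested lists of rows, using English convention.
Insert each entry of the permutation into P by Schensted row insertion, recording in Q the position of each new cell.

Insert 3: appended to row 1. P = [[3]].
Insert 2: 2 bumps 3 from row 1; 3 starts row 2. P = [[2], [3]].
Insert 4: appended to row 1. P = [[2, 4], [3]].
Insert 1: 1 bumps 2 from row 1; 2 bumps 3 from row 2; 3 starts row 3. P = [[1, 4], [2], [3]].

So P = [[1, 4], [2], [3]], Q = [[1, 3], [2], [4]].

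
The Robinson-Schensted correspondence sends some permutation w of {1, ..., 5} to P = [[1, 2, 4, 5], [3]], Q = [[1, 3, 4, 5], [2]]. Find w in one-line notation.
3 1 2 4 5

Reverse the RSK construction: for i from n down to 1, find the cell of Q containing i, remove the entry at that cell from P, and reverse-bump it up through P; the value ejected from row 1 is w(i).

Step i=5: Q has 5 at row 1, column 4; remove that cell from P, ejecting 5. So w(5) = 5. P is now [[1, 2, 4], [3]].
Step i=4: Q has 4 at row 1, column 3; remove that cell from P, ejecting 4. So w(4) = 4. P is now [[1, 2], [3]].
Step i=3: Q has 3 at row 1, column 2; remove that cell from P, ejecting 2. So w(3) = 2. P is now [[1], [3]].
Step i=2: Q has 2 at row 2, column 1; remove 3 from row 2 of P and reverse-bump: 3 enters row 1 and ejects 1. So w(2) = 1. P is now [[3]].
Step i=1: Q has 1 at row 1, column 1; remove that cell from P, ejecting 3. So w(1) = 3. P is now [].

So w = 3 1 2 4 5.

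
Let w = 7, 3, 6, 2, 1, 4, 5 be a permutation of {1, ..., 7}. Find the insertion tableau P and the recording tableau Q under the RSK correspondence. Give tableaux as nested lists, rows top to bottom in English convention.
P = [[1, 4, 5], [2, 6], [3], [7]], Q = [[1, 3, 7], [2, 6], [4], [5]]

Insert each entry of the permutation into P by Schensted row insertion, recording in Q the position of each new cell.

Insert 7: appended to row 1. P = [[7]].
Insert 3: 3 bumps 7 from row 1; 7 starts row 2. P = [[3], [7]].
Insert 6: appended to row 1. P = [[3, 6], [7]].
Insert 2: 2 bumps 3 from row 1; 3 bumps 7 from row 2; 7 starts row 3. P = [[2, 6], [3], [7]].
Insert 1: 1 bumps 2 from row 1; 2 bumps 3 from row 2; 3 bumps 7 from row 3; 7 starts row 4. P = [[1, 6], [2], [3], [7]].
Insert 4: 4 bumps 6 from row 1; 6 appends to row 2. P = [[1, 4], [2, 6], [3], [7]].
Insert 5: appended to row 1. P = [[1, 4, 5], [2, 6], [3], [7]].

So P = [[1, 4, 5], [2, 6], [3], [7]], Q = [[1, 3, 7], [2, 6], [4], [5]].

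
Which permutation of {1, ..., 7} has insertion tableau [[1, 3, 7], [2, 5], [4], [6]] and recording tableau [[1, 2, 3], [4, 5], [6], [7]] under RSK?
Reverse the RSK construction: for i from n down to 1, find the cell of Q containing i, remove the entry at that cell from P, and reverse-bump it up through P; the value ejected from row 1 is w(i).

Step i=7: Q has 7 at row 4, column 1; remove 6 from row 4 of P and reverse-bump: 6 enters row 3 and ejects 4; 4 enters row 2 and ejects 2; 2 enters row 1 and ejects 1. So w(7) = 1. P is now [[2, 3, 7], [4, 5], [6]].
Step i=6: Q has 6 at row 3, column 1; remove 6 from row 3 of P and reverse-bump: 6 enters row 2 and ejects 5; 5 enters row 1 and ejects 3. So w(6) = 3. P is now [[2, 5, 7], [4, 6]].
Step i=5: Q has 5 at row 2, column 2; remove 6 from row 2 of P and reverse-bump: 6 enters row 1 and ejects 5. So w(5) = 5. P is now [[2, 6, 7], [4]].
Step i=4: Q has 4 at row 2, column 1; remove 4 from row 2 of P and reverse-bump: 4 enters row 1 and ejects 2. So w(4) = 2. P is now [[4, 6, 7]].
Step i=3: Q has 3 at row 1, column 3; remove that cell from P, ejecting 7. So w(3) = 7. P is now [[4, 6]].
Step i=2: Q has 2 at row 1, column 2; remove that cell from P, ejecting 6. So w(2) = 6. P is now [[4]].
Step i=1: Q has 1 at row 1, column 1; remove that cell from P, ejecting 4. So w(1) = 4. P is now [].

So w = 4 6 7 2 5 3 1.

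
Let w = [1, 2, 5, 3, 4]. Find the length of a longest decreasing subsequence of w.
2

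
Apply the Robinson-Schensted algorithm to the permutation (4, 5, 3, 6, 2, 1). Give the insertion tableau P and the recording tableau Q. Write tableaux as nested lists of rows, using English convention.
Insert each entry of the permutation into P by Schensted row insertion, recording in Q the position of each new cell.

Insert 4: appended to row 1. P = [[4]].
Insert 5: appended to row 1. P = [[4, 5]].
Insert 3: 3 bumps 4 from row 1; 4 starts row 2. P = [[3, 5], [4]].
Insert 6: appended to row 1. P = [[3, 5, 6], [4]].
Insert 2: 2 bumps 3 from row 1; 3 bumps 4 from row 2; 4 starts row 3. P = [[2, 5, 6], [3], [4]].
Insert 1: 1 bumps 2 from row 1; 2 bumps 3 from row 2; 3 bumps 4 from row 3; 4 starts row 4. P = [[1, 5, 6], [2], [3], [4]].

So P = [[1, 5, 6], [2], [3], [4]], Q = [[1, 2, 4], [3], [5], [6]].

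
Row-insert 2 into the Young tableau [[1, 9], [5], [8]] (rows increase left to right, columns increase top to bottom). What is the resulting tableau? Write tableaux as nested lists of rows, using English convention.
[[1, 2], [5, 9], [8]]

In row 1, 2 replaces 9 (the leftmost entry greater than 2); 9 is bumped to row 2. 9 is appended to row 2. The new tableau is [[1, 2], [5, 9], [8]].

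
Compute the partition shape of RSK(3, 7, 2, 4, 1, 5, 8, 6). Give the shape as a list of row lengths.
[4, 3, 1]

Row-insert each entry into an empty tableau.

After inserting 3: P = [[3]].
After inserting 7: P = [[3, 7]].
After inserting 2: P = [[2, 7], [3]].
After inserting 4: P = [[2, 4], [3, 7]].
After inserting 1: P = [[1, 4], [2, 7], [3]].
After inserting 5: P = [[1, 4, 5], [2, 7], [3]].
After inserting 8: P = [[1, 4, 5, 8], [2, 7], [3]].
After inserting 6: P = [[1, 4, 5, 6], [2, 7, 8], [3]].

The final insertion tableau P = [[1, 4, 5, 6], [2, 7, 8], [3]] has shape [4, 3, 1].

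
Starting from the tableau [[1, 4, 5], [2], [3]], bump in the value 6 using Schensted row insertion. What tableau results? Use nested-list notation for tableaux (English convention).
[[1, 4, 5, 6], [2], [3]]

6 is larger than every entry of row 1, so it is appended to row 1. The new tableau is [[1, 4, 5, 6], [2], [3]].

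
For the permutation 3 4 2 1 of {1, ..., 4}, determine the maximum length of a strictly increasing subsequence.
2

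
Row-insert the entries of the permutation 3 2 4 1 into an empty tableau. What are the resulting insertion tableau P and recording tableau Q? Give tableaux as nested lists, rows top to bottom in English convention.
Insert each entry of the permutation into P by Schensted row insertion, recording in Q the position of each new cell.

Insert 3: appended to row 1. P = [[3]].
Insert 2: 2 bumps 3 from row 1; 3 starts row 2. P = [[2], [3]].
Insert 4: appended to row 1. P = [[2, 4], [3]].
Insert 1: 1 bumps 2 from row 1; 2 bumps 3 from row 2; 3 starts row 3. P = [[1, 4], [2], [3]].

So P = [[1, 4], [2], [3]], Q = [[1, 3], [2], [4]].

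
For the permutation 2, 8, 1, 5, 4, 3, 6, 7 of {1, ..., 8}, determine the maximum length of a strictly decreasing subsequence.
4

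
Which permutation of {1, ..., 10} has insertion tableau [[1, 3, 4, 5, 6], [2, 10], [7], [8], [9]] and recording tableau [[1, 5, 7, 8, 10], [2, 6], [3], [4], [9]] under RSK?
9 8 7 2 10 3 4 5 1 6

Reverse the RSK construction: for i from n down to 1, find the cell of Q containing i, remove the entry at that cell from P, and reverse-bump it up through P; the value ejected from row 1 is w(i).

Step i=10: Q has 10 at row 1, column 5; remove that cell from P, ejecting 6. So w(10) = 6. P is now [[1, 3, 4, 5], [2, 10], [7], [8], [9]].
Step i=9: Q has 9 at row 5, column 1; remove 9 from row 5 of P and reverse-bump: 9 enters row 4 and ejects 8; 8 enters row 3 and ejects 7; 7 enters row 2 and ejects 2; 2 enters row 1 and ejects 1. So w(9) = 1. P is now [[2, 3, 4, 5], [7, 10], [8], [9]].
Step i=8: Q has 8 at row 1, column 4; remove that cell from P, ejecting 5. So w(8) = 5. P is now [[2, 3, 4], [7, 10], [8], [9]].
Step i=7: Q has 7 at row 1, column 3; remove that cell from P, ejecting 4. So w(7) = 4. P is now [[2, 3], [7, 10], [8], [9]].
Step i=6: Q has 6 at row 2, column 2; remove 10 from row 2 of P and reverse-bump: 10 enters row 1 and ejects 3. So w(6) = 3. P is now [[2, 10], [7], [8], [9]].
Step i=5: Q has 5 at row 1, column 2; remove that cell from P, ejecting 10. So w(5) = 10. P is now [[2], [7], [8], [9]].
Step i=4: Q has 4 at row 4, column 1; remove 9 from row 4 of P and reverse-bump: 9 enters row 3 and ejects 8; 8 enters row 2 and ejects 7; 7 enters row 1 and ejects 2. So w(4) = 2. P is now [[7], [8], [9]].
Step i=3: Q has 3 at row 3, column 1; remove 9 from row 3 of P and reverse-bump: 9 enters row 2 and ejects 8; 8 enters row 1 and ejects 7. So w(3) = 7. P is now [[8], [9]].
Step i=2: Q has 2 at row 2, column 1; remove 9 from row 2 of P and reverse-bump: 9 enters row 1 and ejects 8. So w(2) = 8. P is now [[9]].
Step i=1: Q has 1 at row 1, column 1; remove that cell from P, ejecting 9. So w(1) = 9. P is now [].

So w = 9 8 7 2 10 3 4 5 1 6.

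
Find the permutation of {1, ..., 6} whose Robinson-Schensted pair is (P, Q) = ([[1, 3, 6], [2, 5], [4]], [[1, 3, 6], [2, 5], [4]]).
Reverse the RSK construction: for i from n down to 1, find the cell of Q containing i, remove the entry at that cell from P, and reverse-bump it up through P; the value ejected from row 1 is w(i).

Step i=6: Q has 6 at row 1, column 3; remove that cell from P, ejecting 6. So w(6) = 6. P is now [[1, 3], [2, 5], [4]].
Step i=5: Q has 5 at row 2, column 2; remove 5 from row 2 of P and reverse-bump: 5 enters row 1 and ejects 3. So w(5) = 3. P is now [[1, 5], [2], [4]].
Step i=4: Q has 4 at row 3, column 1; remove 4 from row 3 of P and reverse-bump: 4 enters row 2 and ejects 2; 2 enters row 1 and ejects 1. So w(4) = 1. P is now [[2, 5], [4]].
Step i=3: Q has 3 at row 1, column 2; remove that cell from P, ejecting 5. So w(3) = 5. P is now [[2], [4]].
Step i=2: Q has 2 at row 2, column 1; remove 4 from row 2 of P and reverse-bump: 4 enters row 1 and ejects 2. So w(2) = 2. P is now [[4]].
Step i=1: Q has 1 at row 1, column 1; remove that cell from P, ejecting 4. So w(1) = 4. P is now [].

So w = 4 2 5 1 3 6.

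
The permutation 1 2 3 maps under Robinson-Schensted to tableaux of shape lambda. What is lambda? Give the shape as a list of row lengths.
RSK row insertion gives P = [[1, 2, 3]], which has shape [3].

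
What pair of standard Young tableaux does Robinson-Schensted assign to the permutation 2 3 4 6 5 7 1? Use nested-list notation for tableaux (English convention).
Insert each entry of the permutation into P by Schensted row insertion, recording in Q the position of each new cell.

Insert 2: appended to row 1. P = [[2]].
Insert 3: appended to row 1. P = [[2, 3]].
Insert 4: appended to row 1. P = [[2, 3, 4]].
Insert 6: appended to row 1. P = [[2, 3, 4, 6]].
Insert 5: 5 bumps 6 from row 1; 6 starts row 2. P = [[2, 3, 4, 5], [6]].
Insert 7: appended to row 1. P = [[2, 3, 4, 5, 7], [6]].
Insert 1: 1 bumps 2 from row 1; 2 bumps 6 from row 2; 6 starts row 3. P = [[1, 3, 4, 5, 7], [2], [6]].

So P = [[1, 3, 4, 5, 7], [2], [6]], Q = [[1, 2, 3, 4, 6], [5], [7]].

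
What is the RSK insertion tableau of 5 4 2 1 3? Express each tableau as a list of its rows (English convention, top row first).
P = [[1, 3], [2], [4], [5]]

Insert 5: appended to row 1. P = [[5]].
Insert 4: 4 bumps 5 from row 1; 5 starts row 2. P = [[4], [5]].
Insert 2: 2 bumps 4 from row 1; 4 bumps 5 from row 2; 5 starts row 3. P = [[2], [4], [5]].
Insert 1: 1 bumps 2 from row 1; 2 bumps 4 from row 2; 4 bumps 5 from row 3; 5 starts row 4. P = [[1], [2], [4], [5]].
Insert 3: appended to row 1. P = [[1, 3], [2], [4], [5]].

So P = [[1, 3], [2], [4], [5]].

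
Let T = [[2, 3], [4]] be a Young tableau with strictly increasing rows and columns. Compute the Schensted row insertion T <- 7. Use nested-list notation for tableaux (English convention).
[[2, 3, 7], [4]]

7 is larger than every entry of row 1, so it is appended to row 1. The new tableau is [[2, 3, 7], [4]].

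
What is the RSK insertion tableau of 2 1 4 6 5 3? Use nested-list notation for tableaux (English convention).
Insert 2: appended to row 1. P = [[2]].
Insert 1: 1 bumps 2 from row 1; 2 starts row 2. P = [[1], [2]].
Insert 4: appended to row 1. P = [[1, 4], [2]].
Insert 6: appended to row 1. P = [[1, 4, 6], [2]].
Insert 5: 5 bumps 6 from row 1; 6 appends to row 2. P = [[1, 4, 5], [2, 6]].
Insert 3: 3 bumps 4 from row 1; 4 bumps 6 from row 2; 6 starts row 3. P = [[1, 3, 5], [2, 4], [6]].

So P = [[1, 3, 5], [2, 4], [6]].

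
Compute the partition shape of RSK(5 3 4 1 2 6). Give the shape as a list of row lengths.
RSK row insertion gives P = [[1, 2, 6], [3, 4], [5]], which has shape [3, 2, 1].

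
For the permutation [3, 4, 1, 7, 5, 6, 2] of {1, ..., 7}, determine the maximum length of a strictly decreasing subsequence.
3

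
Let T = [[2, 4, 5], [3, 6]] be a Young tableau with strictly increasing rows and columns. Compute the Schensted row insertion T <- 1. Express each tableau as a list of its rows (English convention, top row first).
[[1, 4, 5], [2, 6], [3]]

In row 1, 1 replaces 2 (the leftmost entry greater than 1); 2 is bumped to row 2. In row 2, 2 replaces 3 (the leftmost entry greater than 2); 3 is bumped to row 3. 3 starts a new row 3. The new tableau is [[1, 4, 5], [2, 6], [3]].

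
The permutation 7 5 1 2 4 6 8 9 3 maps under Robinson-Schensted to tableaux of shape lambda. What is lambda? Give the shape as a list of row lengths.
[6, 1, 1, 1]

Row-insert each entry into an empty tableau.

After inserting 7: P = [[7]].
After inserting 5: P = [[5], [7]].
After inserting 1: P = [[1], [5], [7]].
After inserting 2: P = [[1, 2], [5], [7]].
After inserting 4: P = [[1, 2, 4], [5], [7]].
After inserting 6: P = [[1, 2, 4, 6], [5], [7]].
After inserting 8: P = [[1, 2, 4, 6, 8], [5], [7]].
After inserting 9: P = [[1, 2, 4, 6, 8, 9], [5], [7]].
After inserting 3: P = [[1, 2, 3, 6, 8, 9], [4], [5], [7]].

The final insertion tableau P = [[1, 2, 3, 6, 8, 9], [4], [5], [7]] has shape [6, 1, 1, 1].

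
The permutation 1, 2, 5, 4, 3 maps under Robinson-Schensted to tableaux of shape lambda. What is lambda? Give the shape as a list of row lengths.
[3, 1, 1]

RSK row insertion gives P = [[1, 2, 3], [4], [5]], which has shape [3, 1, 1].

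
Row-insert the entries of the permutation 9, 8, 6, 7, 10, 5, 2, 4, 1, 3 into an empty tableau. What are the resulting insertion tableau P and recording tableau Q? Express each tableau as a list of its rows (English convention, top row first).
P = [[1, 3, 10], [2, 4], [5, 7], [6], [8], [9]], Q = [[1, 4, 5], [2, 8], [3, 10], [6], [7], [9]]

Insert each entry of the permutation into P by Schensted row insertion, recording in Q the position of each new cell.

Insert 9: appended to row 1. P = [[9]], Q = [[1]].
Insert 8: 8 bumps 9 from row 1; 9 starts row 2. P = [[8], [9]], Q = [[1], [2]].
Insert 6: 6 bumps 8 from row 1; 8 bumps 9 from row 2; 9 starts row 3. P = [[6], [8], [9]], Q = [[1], [2], [3]].
Insert 7: appended to row 1. P = [[6, 7], [8], [9]], Q = [[1, 4], [2], [3]].
Insert 10: appended to row 1. P = [[6, 7, 10], [8], [9]], Q = [[1, 4, 5], [2], [3]].
Insert 5: 5 bumps 6 from row 1; 6 bumps 8 from row 2; 8 bumps 9 from row 3; 9 starts row 4. P = [[5, 7, 10], [6], [8], [9]], Q = [[1, 4, 5], [2], [3], [6]].
Insert 2: 2 bumps 5 from row 1; 5 bumps 6 from row 2; 6 bumps 8 from row 3; 8 bumps 9 from row 4; 9 starts row 5. P = [[2, 7, 10], [5], [6], [8], [9]], Q = [[1, 4, 5], [2], [3], [6], [7]].
Insert 4: 4 bumps 7 from row 1; 7 appends to row 2. P = [[2, 4, 10], [5, 7], [6], [8], [9]], Q = [[1, 4, 5], [2, 8], [3], [6], [7]].
Insert 1: 1 bumps 2 from row 1; 2 bumps 5 from row 2; 5 bumps 6 from row 3; 6 bumps 8 from row 4; 8 bumps 9 from row 5; 9 starts row 6. P = [[1, 4, 10], [2, 7], [5], [6], [8], [9]], Q = [[1, 4, 5], [2, 8], [3], [6], [7], [9]].
Insert 3: 3 bumps 4 from row 1; 4 bumps 7 from row 2; 7 appends to row 3. P = [[1, 3, 10], [2, 4], [5, 7], [6], [8], [9]], Q = [[1, 4, 5], [2, 8], [3, 10], [6], [7], [9]].

So P = [[1, 3, 10], [2, 4], [5, 7], [6], [8], [9]], Q = [[1, 4, 5], [2, 8], [3, 10], [6], [7], [9]].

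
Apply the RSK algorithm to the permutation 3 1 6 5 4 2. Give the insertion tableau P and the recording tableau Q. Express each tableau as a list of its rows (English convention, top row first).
P = [[1, 2], [3, 4], [5], [6]], Q = [[1, 3], [2, 4], [5], [6]]

Insert each entry of the permutation into P by Schensted row insertion, recording in Q the position of each new cell.

Insert 3: appended to row 1. P = [[3]], Q = [[1]].
Insert 1: 1 bumps 3 from row 1; 3 starts row 2. P = [[1], [3]], Q = [[1], [2]].
Insert 6: appended to row 1. P = [[1, 6], [3]], Q = [[1, 3], [2]].
Insert 5: 5 bumps 6 from row 1; 6 appends to row 2. P = [[1, 5], [3, 6]], Q = [[1, 3], [2, 4]].
Insert 4: 4 bumps 5 from row 1; 5 bumps 6 from row 2; 6 starts row 3. P = [[1, 4], [3, 5], [6]], Q = [[1, 3], [2, 4], [5]].
Insert 2: 2 bumps 4 from row 1; 4 bumps 5 from row 2; 5 bumps 6 from row 3; 6 starts row 4. P = [[1, 2], [3, 4], [5], [6]], Q = [[1, 3], [2, 4], [5], [6]].

So P = [[1, 2], [3, 4], [5], [6]], Q = [[1, 3], [2, 4], [5], [6]].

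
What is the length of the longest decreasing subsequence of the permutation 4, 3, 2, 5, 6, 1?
4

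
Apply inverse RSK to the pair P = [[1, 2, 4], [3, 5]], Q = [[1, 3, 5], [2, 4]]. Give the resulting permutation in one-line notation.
Reverse the RSK construction: for i from n down to 1, find the cell of Q containing i, remove the entry at that cell from P, and reverse-bump it up through P; the value ejected from row 1 is w(i).

Step i=5: Q has 5 at row 1, column 3; remove that cell from P, ejecting 4. So w(5) = 4. P is now [[1, 2], [3, 5]].
Step i=4: Q has 4 at row 2, column 2; remove 5 from row 2 of P and reverse-bump: 5 enters row 1 and ejects 2. So w(4) = 2. P is now [[1, 5], [3]].
Step i=3: Q has 3 at row 1, column 2; remove that cell from P, ejecting 5. So w(3) = 5. P is now [[1], [3]].
Step i=2: Q has 2 at row 2, column 1; remove 3 from row 2 of P and reverse-bump: 3 enters row 1 and ejects 1. So w(2) = 1. P is now [[3]].
Step i=1: Q has 1 at row 1, column 1; remove that cell from P, ejecting 3. So w(1) = 3. P is now [].

So w = 3 1 5 2 4.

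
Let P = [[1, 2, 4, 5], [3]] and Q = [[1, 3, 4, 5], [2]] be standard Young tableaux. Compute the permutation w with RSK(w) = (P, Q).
3 1 2 4 5

Reverse RSK: for i = n, n-1, ..., 1, locate i in Q, remove the corresponding corner cell from P, and reverse-bump its entry up through P; the value ejected from row 1 is w(i).

So w = 3 1 2 4 5.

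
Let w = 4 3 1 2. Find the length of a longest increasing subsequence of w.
2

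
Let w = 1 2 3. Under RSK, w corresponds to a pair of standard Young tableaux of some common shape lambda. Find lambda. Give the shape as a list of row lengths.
[3]

RSK row insertion gives P = [[1, 2, 3]], which has shape [3].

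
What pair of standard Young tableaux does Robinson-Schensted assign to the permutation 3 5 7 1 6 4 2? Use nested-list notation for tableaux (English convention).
P = [[1, 2, 6], [3, 4], [5], [7]], Q = [[1, 2, 3], [4, 5], [6], [7]]

Insert each entry of the permutation into P by Schensted row insertion, recording in Q the position of each new cell.

Insert 3: appended to row 1. P = [[3]].
Insert 5: appended to row 1. P = [[3, 5]].
Insert 7: appended to row 1. P = [[3, 5, 7]].
Insert 1: 1 bumps 3 from row 1; 3 starts row 2. P = [[1, 5, 7], [3]].
Insert 6: 6 bumps 7 from row 1; 7 appends to row 2. P = [[1, 5, 6], [3, 7]].
Insert 4: 4 bumps 5 from row 1; 5 bumps 7 from row 2; 7 starts row 3. P = [[1, 4, 6], [3, 5], [7]].
Insert 2: 2 bumps 4 from row 1; 4 bumps 5 from row 2; 5 bumps 7 from row 3; 7 starts row 4. P = [[1, 2, 6], [3, 4], [5], [7]].

So P = [[1, 2, 6], [3, 4], [5], [7]], Q = [[1, 2, 3], [4, 5], [6], [7]].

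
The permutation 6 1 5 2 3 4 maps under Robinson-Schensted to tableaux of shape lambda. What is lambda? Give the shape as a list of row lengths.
[4, 1, 1]

Row-insert each entry into an empty tableau.

After inserting 6: P = [[6]].
After inserting 1: P = [[1], [6]].
After inserting 5: P = [[1, 5], [6]].
After inserting 2: P = [[1, 2], [5], [6]].
After inserting 3: P = [[1, 2, 3], [5], [6]].
After inserting 4: P = [[1, 2, 3, 4], [5], [6]].

The final insertion tableau P = [[1, 2, 3, 4], [5], [6]] has shape [4, 1, 1].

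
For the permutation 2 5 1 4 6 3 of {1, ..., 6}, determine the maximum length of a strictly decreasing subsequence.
3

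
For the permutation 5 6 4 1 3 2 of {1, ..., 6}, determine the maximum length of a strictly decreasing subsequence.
4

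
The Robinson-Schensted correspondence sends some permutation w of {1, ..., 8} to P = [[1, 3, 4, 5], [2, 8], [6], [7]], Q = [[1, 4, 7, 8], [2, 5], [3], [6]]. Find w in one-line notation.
Reverse the RSK construction: for i from n down to 1, find the cell of Q containing i, remove the entry at that cell from P, and reverse-bump it up through P; the value ejected from row 1 is w(i).

Step i=8: Q has 8 at row 1, column 4; remove that cell from P, ejecting 5. So w(8) = 5. P is now [[1, 3, 4], [2, 8], [6], [7]].
Step i=7: Q has 7 at row 1, column 3; remove that cell from P, ejecting 4. So w(7) = 4. P is now [[1, 3], [2, 8], [6], [7]].
Step i=6: Q has 6 at row 4, column 1; remove 7 from row 4 of P and reverse-bump: 7 enters row 3 and ejects 6; 6 enters row 2 and ejects 2; 2 enters row 1 and ejects 1. So w(6) = 1. P is now [[2, 3], [6, 8], [7]].
Step i=5: Q has 5 at row 2, column 2; remove 8 from row 2 of P and reverse-bump: 8 enters row 1 and ejects 3. So w(5) = 3. P is now [[2, 8], [6], [7]].
Step i=4: Q has 4 at row 1, column 2; remove that cell from P, ejecting 8. So w(4) = 8. P is now [[2], [6], [7]].
Step i=3: Q has 3 at row 3, column 1; remove 7 from row 3 of P and reverse-bump: 7 enters row 2 and ejects 6; 6 enters row 1 and ejects 2. So w(3) = 2. P is now [[6], [7]].
Step i=2: Q has 2 at row 2, column 1; remove 7 from row 2 of P and reverse-bump: 7 enters row 1 and ejects 6. So w(2) = 6. P is now [[7]].
Step i=1: Q has 1 at row 1, column 1; remove that cell from P, ejecting 7. So w(1) = 7. P is now [].

So w = 7 6 2 8 3 1 4 5.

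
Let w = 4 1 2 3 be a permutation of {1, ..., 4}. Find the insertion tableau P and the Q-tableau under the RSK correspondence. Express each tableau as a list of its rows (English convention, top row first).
Insert each entry of the permutation into P by Schensted row insertion, recording in Q the position of each new cell.

After inserting 4: P = [[4]].
After inserting 1: P = [[1], [4]].
After inserting 2: P = [[1, 2], [4]].
After inserting 3: P = [[1, 2, 3], [4]].

So P = [[1, 2, 3], [4]], Q = [[1, 3, 4], [2]].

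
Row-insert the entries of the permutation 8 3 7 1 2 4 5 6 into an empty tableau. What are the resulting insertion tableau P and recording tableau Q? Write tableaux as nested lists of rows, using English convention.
Insert each entry of the permutation into P by Schensted row insertion, recording in Q the position of each new cell.

Insert 8: appended to row 1. P = [[8]], Q = [[1]].
Insert 3: 3 bumps 8 from row 1; 8 starts row 2. P = [[3], [8]], Q = [[1], [2]].
Insert 7: appended to row 1. P = [[3, 7], [8]], Q = [[1, 3], [2]].
Insert 1: 1 bumps 3 from row 1; 3 bumps 8 from row 2; 8 starts row 3. P = [[1, 7], [3], [8]], Q = [[1, 3], [2], [4]].
Insert 2: 2 bumps 7 from row 1; 7 appends to row 2. P = [[1, 2], [3, 7], [8]], Q = [[1, 3], [2, 5], [4]].
Insert 4: appended to row 1. P = [[1, 2, 4], [3, 7], [8]], Q = [[1, 3, 6], [2, 5], [4]].
Insert 5: appended to row 1. P = [[1, 2, 4, 5], [3, 7], [8]], Q = [[1, 3, 6, 7], [2, 5], [4]].
Insert 6: appended to row 1. P = [[1, 2, 4, 5, 6], [3, 7], [8]], Q = [[1, 3, 6, 7, 8], [2, 5], [4]].

So P = [[1, 2, 4, 5, 6], [3, 7], [8]], Q = [[1, 3, 6, 7, 8], [2, 5], [4]].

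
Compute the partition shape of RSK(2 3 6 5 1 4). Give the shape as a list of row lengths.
[3, 2, 1]

Row-insert each entry into an empty tableau.

After inserting 2: P = [[2]].
After inserting 3: P = [[2, 3]].
After inserting 6: P = [[2, 3, 6]].
After inserting 5: P = [[2, 3, 5], [6]].
After inserting 1: P = [[1, 3, 5], [2], [6]].
After inserting 4: P = [[1, 3, 4], [2, 5], [6]].

The final insertion tableau P = [[1, 3, 4], [2, 5], [6]] has shape [3, 2, 1].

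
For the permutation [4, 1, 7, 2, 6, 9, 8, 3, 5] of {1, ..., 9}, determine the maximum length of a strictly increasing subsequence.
4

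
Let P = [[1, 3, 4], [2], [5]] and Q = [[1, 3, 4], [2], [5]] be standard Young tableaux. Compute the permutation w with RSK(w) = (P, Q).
5 2 3 4 1

Reverse the RSK construction: for i from n down to 1, find the cell of Q containing i, remove the entry at that cell from P, and reverse-bump it up through P; the value ejected from row 1 is w(i).

Step i=5: Q has 5 at row 3, column 1; remove 5 from row 3 of P and reverse-bump: 5 enters row 2 and ejects 2; 2 enters row 1 and ejects 1. So w(5) = 1. P is now [[2, 3, 4], [5]].
Step i=4: Q has 4 at row 1, column 3; remove that cell from P, ejecting 4. So w(4) = 4. P is now [[2, 3], [5]].
Step i=3: Q has 3 at row 1, column 2; remove that cell from P, ejecting 3. So w(3) = 3. P is now [[2], [5]].
Step i=2: Q has 2 at row 2, column 1; remove 5 from row 2 of P and reverse-bump: 5 enters row 1 and ejects 2. So w(2) = 2. P is now [[5]].
Step i=1: Q has 1 at row 1, column 1; remove that cell from P, ejecting 5. So w(1) = 5. P is now [].

So w = 5 2 3 4 1.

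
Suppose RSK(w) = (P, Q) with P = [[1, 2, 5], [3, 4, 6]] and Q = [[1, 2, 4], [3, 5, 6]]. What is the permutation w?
Reverse RSK: for i = n, n-1, ..., 1, locate i in Q, remove the corresponding corner cell from P, and reverse-bump its entry up through P; the value ejected from row 1 is w(i).

So w = 3 4 1 6 2 5.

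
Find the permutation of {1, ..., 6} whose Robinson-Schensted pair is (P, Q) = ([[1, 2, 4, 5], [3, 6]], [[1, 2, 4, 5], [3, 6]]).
Reverse the RSK construction: for i from n down to 1, find the cell of Q containing i, remove the entry at that cell from P, and reverse-bump it up through P; the value ejected from row 1 is w(i).

Step i=6: Q has 6 at row 2, column 2; remove 6 from row 2 of P and reverse-bump: 6 enters row 1 and ejects 5. So w(6) = 5. P is now [[1, 2, 4, 6], [3]].
Step i=5: Q has 5 at row 1, column 4; remove that cell from P, ejecting 6. So w(5) = 6. P is now [[1, 2, 4], [3]].
Step i=4: Q has 4 at row 1, column 3; remove that cell from P, ejecting 4. So w(4) = 4. P is now [[1, 2], [3]].
Step i=3: Q has 3 at row 2, column 1; remove 3 from row 2 of P and reverse-bump: 3 enters row 1 and ejects 2. So w(3) = 2. P is now [[1, 3]].
Step i=2: Q has 2 at row 1, column 2; remove that cell from P, ejecting 3. So w(2) = 3. P is now [[1]].
Step i=1: Q has 1 at row 1, column 1; remove that cell from P, ejecting 1. So w(1) = 1. P is now [].

So w = 1 3 2 4 6 5.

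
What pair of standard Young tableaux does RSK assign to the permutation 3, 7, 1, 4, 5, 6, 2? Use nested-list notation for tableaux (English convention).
P = [[1, 2, 5, 6], [3, 4], [7]], Q = [[1, 2, 5, 6], [3, 4], [7]]

Insert each entry of the permutation into P by Schensted row insertion, recording in Q the position of each new cell.

Insert 3: appended to row 1. P = [[3]], Q = [[1]].
Insert 7: appended to row 1. P = [[3, 7]], Q = [[1, 2]].
Insert 1: 1 bumps 3 from row 1; 3 starts row 2. P = [[1, 7], [3]], Q = [[1, 2], [3]].
Insert 4: 4 bumps 7 from row 1; 7 appends to row 2. P = [[1, 4], [3, 7]], Q = [[1, 2], [3, 4]].
Insert 5: appended to row 1. P = [[1, 4, 5], [3, 7]], Q = [[1, 2, 5], [3, 4]].
Insert 6: appended to row 1. P = [[1, 4, 5, 6], [3, 7]], Q = [[1, 2, 5, 6], [3, 4]].
Insert 2: 2 bumps 4 from row 1; 4 bumps 7 from row 2; 7 starts row 3. P = [[1, 2, 5, 6], [3, 4], [7]], Q = [[1, 2, 5, 6], [3, 4], [7]].

So P = [[1, 2, 5, 6], [3, 4], [7]], Q = [[1, 2, 5, 6], [3, 4], [7]].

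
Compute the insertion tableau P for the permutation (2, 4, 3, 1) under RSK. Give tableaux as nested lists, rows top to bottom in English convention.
Insert 2: appended to row 1. P = [[2]].
Insert 4: appended to row 1. P = [[2, 4]].
Insert 3: 3 bumps 4 from row 1; 4 starts row 2. P = [[2, 3], [4]].
Insert 1: 1 bumps 2 from row 1; 2 bumps 4 from row 2; 4 starts row 3. P = [[1, 3], [2], [4]].

So P = [[1, 3], [2], [4]].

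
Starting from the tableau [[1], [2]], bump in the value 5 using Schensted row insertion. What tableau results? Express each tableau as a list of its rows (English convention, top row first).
[[1, 5], [2]]

5 is larger than every entry of row 1, so it is appended to row 1. The new tableau is [[1, 5], [2]].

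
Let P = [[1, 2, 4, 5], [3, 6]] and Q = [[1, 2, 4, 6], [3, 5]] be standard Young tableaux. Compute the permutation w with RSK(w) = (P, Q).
1 3 2 6 4 5

Reverse RSK: for i = n, n-1, ..., 1, locate i in Q, remove the corresponding corner cell from P, and reverse-bump its entry up through P; the value ejected from row 1 is w(i).

So w = 1 3 2 6 4 5.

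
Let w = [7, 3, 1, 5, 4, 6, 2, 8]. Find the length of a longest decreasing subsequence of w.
4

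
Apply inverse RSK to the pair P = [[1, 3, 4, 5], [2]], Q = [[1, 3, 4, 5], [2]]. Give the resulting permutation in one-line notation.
2 1 3 4 5

Reverse the RSK construction: for i from n down to 1, find the cell of Q containing i, remove the entry at that cell from P, and reverse-bump it up through P; the value ejected from row 1 is w(i).

Step i=5: Q has 5 at row 1, column 4; remove that cell from P, ejecting 5. So w(5) = 5. P is now [[1, 3, 4], [2]].
Step i=4: Q has 4 at row 1, column 3; remove that cell from P, ejecting 4. So w(4) = 4. P is now [[1, 3], [2]].
Step i=3: Q has 3 at row 1, column 2; remove that cell from P, ejecting 3. So w(3) = 3. P is now [[1], [2]].
Step i=2: Q has 2 at row 2, column 1; remove 2 from row 2 of P and reverse-bump: 2 enters row 1 and ejects 1. So w(2) = 1. P is now [[2]].
Step i=1: Q has 1 at row 1, column 1; remove that cell from P, ejecting 2. So w(1) = 2. P is now [].

So w = 2 1 3 4 5.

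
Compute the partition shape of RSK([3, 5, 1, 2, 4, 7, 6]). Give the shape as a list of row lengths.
Row-insert each entry into an empty tableau.

After inserting 3: P = [[3]].
After inserting 5: P = [[3, 5]].
After inserting 1: P = [[1, 5], [3]].
After inserting 2: P = [[1, 2], [3, 5]].
After inserting 4: P = [[1, 2, 4], [3, 5]].
After inserting 7: P = [[1, 2, 4, 7], [3, 5]].
After inserting 6: P = [[1, 2, 4, 6], [3, 5, 7]].

The final insertion tableau P = [[1, 2, 4, 6], [3, 5, 7]] has shape [4, 3].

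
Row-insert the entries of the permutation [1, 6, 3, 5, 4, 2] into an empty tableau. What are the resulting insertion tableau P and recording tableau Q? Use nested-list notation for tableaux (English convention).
P = [[1, 2, 4], [3], [5], [6]], Q = [[1, 2, 4], [3], [5], [6]]

Insert each entry of the permutation into P by Schensted row insertion, recording in Q the position of each new cell.

Insert 1: appended to row 1. P = [[1]], Q = [[1]].
Insert 6: appended to row 1. P = [[1, 6]], Q = [[1, 2]].
Insert 3: 3 bumps 6 from row 1; 6 starts row 2. P = [[1, 3], [6]], Q = [[1, 2], [3]].
Insert 5: appended to row 1. P = [[1, 3, 5], [6]], Q = [[1, 2, 4], [3]].
Insert 4: 4 bumps 5 from row 1; 5 bumps 6 from row 2; 6 starts row 3. P = [[1, 3, 4], [5], [6]], Q = [[1, 2, 4], [3], [5]].
Insert 2: 2 bumps 3 from row 1; 3 bumps 5 from row 2; 5 bumps 6 from row 3; 6 starts row 4. P = [[1, 2, 4], [3], [5], [6]], Q = [[1, 2, 4], [3], [5], [6]].

So P = [[1, 2, 4], [3], [5], [6]], Q = [[1, 2, 4], [3], [5], [6]].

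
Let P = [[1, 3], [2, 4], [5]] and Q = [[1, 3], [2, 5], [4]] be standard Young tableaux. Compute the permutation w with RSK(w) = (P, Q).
Reverse the RSK construction: for i from n down to 1, find the cell of Q containing i, remove the entry at that cell from P, and reverse-bump it up through P; the value ejected from row 1 is w(i).

Step i=5: Q has 5 at row 2, column 2; remove 4 from row 2 of P and reverse-bump: 4 enters row 1 and ejects 3. So w(5) = 3. P is now [[1, 4], [2], [5]].
Step i=4: Q has 4 at row 3, column 1; remove 5 from row 3 of P and reverse-bump: 5 enters row 2 and ejects 2; 2 enters row 1 and ejects 1. So w(4) = 1. P is now [[2, 4], [5]].
Step i=3: Q has 3 at row 1, column 2; remove that cell from P, ejecting 4. So w(3) = 4. P is now [[2], [5]].
Step i=2: Q has 2 at row 2, column 1; remove 5 from row 2 of P and reverse-bump: 5 enters row 1 and ejects 2. So w(2) = 2. P is now [[5]].
Step i=1: Q has 1 at row 1, column 1; remove that cell from P, ejecting 5. So w(1) = 5. P is now [].

So w = 5 2 4 1 3.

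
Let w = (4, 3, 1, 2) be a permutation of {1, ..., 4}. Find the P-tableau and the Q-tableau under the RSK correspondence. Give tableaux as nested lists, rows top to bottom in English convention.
P = [[1, 2], [3], [4]], Q = [[1, 4], [2], [3]]

Insert each entry of the permutation into P by Schensted row insertion, recording in Q the position of each new cell.

Insert 4: appended to row 1. P = [[4]].
Insert 3: 3 bumps 4 from row 1; 4 starts row 2. P = [[3], [4]].
Insert 1: 1 bumps 3 from row 1; 3 bumps 4 from row 2; 4 starts row 3. P = [[1], [3], [4]].
Insert 2: appended to row 1. P = [[1, 2], [3], [4]].

So P = [[1, 2], [3], [4]], Q = [[1, 4], [2], [3]].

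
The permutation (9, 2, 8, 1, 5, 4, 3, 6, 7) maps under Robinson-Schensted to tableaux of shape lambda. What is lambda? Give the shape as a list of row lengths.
RSK row insertion gives P = [[1, 3, 6, 7], [2, 4], [5], [8], [9]], which has shape [4, 2, 1, 1, 1].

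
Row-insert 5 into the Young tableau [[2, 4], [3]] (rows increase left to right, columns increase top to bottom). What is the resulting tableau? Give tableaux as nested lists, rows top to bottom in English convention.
[[2, 4, 5], [3]]

5 is larger than every entry of row 1, so it is appended to row 1. The new tableau is [[2, 4, 5], [3]].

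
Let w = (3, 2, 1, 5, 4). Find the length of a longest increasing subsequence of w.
2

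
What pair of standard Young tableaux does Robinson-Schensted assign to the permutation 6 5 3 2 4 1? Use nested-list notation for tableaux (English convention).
P = [[1, 4], [2], [3], [5], [6]], Q = [[1, 5], [2], [3], [4], [6]]

Insert each entry of the permutation into P by Schensted row insertion, recording in Q the position of each new cell.

After inserting 6: P = [[6]].
After inserting 5: P = [[5], [6]].
After inserting 3: P = [[3], [5], [6]].
After inserting 2: P = [[2], [3], [5], [6]].
After inserting 4: P = [[2, 4], [3], [5], [6]].
After inserting 1: P = [[1, 4], [2], [3], [5], [6]].

So P = [[1, 4], [2], [3], [5], [6]], Q = [[1, 5], [2], [3], [4], [6]].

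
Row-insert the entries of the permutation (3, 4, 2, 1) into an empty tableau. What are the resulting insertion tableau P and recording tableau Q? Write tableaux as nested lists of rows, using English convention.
Insert each entry of the permutation into P by Schensted row insertion, recording in Q the position of each new cell.

Insert 3: appended to row 1. P = [[3]].
Insert 4: appended to row 1. P = [[3, 4]].
Insert 2: 2 bumps 3 from row 1; 3 starts row 2. P = [[2, 4], [3]].
Insert 1: 1 bumps 2 from row 1; 2 bumps 3 from row 2; 3 starts row 3. P = [[1, 4], [2], [3]].

So P = [[1, 4], [2], [3]], Q = [[1, 2], [3], [4]].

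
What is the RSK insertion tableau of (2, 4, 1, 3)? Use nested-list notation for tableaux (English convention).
Insert 2: appended to row 1. P = [[2]].
Insert 4: appended to row 1. P = [[2, 4]].
Insert 1: 1 bumps 2 from row 1; 2 starts row 2. P = [[1, 4], [2]].
Insert 3: 3 bumps 4 from row 1; 4 appends to row 2. P = [[1, 3], [2, 4]].

So P = [[1, 3], [2, 4]].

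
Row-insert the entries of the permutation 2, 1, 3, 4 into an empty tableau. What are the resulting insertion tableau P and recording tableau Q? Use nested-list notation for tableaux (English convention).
Insert each entry of the permutation into P by Schensted row insertion, recording in Q the position of each new cell.

Insert 2: appended to row 1. P = [[2]].
Insert 1: 1 bumps 2 from row 1; 2 starts row 2. P = [[1], [2]].
Insert 3: appended to row 1. P = [[1, 3], [2]].
Insert 4: appended to row 1. P = [[1, 3, 4], [2]].

So P = [[1, 3, 4], [2]], Q = [[1, 3, 4], [2]].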